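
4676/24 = 1169/6 = 194.83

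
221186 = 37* 5978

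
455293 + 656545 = 1111838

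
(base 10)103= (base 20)53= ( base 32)37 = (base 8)147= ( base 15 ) 6d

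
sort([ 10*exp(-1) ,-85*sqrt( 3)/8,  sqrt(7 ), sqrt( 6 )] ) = [ - 85 * sqrt(3 ) /8, sqrt ( 6), sqrt(  7), 10*exp( - 1) ]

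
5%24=5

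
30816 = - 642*(-48) 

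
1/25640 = 1/25640=0.00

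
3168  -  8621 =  - 5453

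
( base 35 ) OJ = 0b1101011011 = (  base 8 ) 1533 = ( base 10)859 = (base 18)2BD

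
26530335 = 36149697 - 9619362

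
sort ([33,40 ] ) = [33, 40] 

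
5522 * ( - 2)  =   - 11044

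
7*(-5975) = -41825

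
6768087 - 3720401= 3047686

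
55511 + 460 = 55971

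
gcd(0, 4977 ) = 4977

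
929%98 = 47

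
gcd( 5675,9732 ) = 1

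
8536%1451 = 1281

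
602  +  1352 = 1954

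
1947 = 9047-7100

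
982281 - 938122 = 44159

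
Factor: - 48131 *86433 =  -4160106723 = - 3^1 * 47^1*613^1*48131^1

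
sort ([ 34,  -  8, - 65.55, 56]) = [-65.55, - 8, 34, 56]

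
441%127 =60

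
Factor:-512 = -2^9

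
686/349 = 1 + 337/349 = 1.97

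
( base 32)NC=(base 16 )2ec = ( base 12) 524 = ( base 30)OS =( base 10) 748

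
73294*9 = 659646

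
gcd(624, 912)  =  48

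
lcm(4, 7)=28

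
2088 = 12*174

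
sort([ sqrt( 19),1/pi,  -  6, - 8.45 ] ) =[ - 8.45, - 6, 1/pi, sqrt( 19) ]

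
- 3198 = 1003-4201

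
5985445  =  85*70417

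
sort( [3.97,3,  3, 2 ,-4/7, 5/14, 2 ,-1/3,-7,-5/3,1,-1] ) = [-7,-5/3, - 1,-4/7,  -  1/3 , 5/14,1,2,2,3,3,3.97]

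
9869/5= 1973+4/5 = 1973.80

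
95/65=1 + 6/13 = 1.46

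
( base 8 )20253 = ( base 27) bck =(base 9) 12422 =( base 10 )8363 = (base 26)c9h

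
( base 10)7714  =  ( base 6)55414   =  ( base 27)AFJ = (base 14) 2B50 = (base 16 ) 1e22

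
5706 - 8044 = -2338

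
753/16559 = 753/16559 = 0.05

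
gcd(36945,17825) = 5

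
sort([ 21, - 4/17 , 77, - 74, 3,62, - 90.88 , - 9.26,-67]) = [ - 90.88, - 74, - 67, - 9.26, - 4/17, 3,21,62,  77 ]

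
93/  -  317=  - 1 + 224/317= - 0.29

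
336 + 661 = 997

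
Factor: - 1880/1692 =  - 2^1 * 3^( - 2 )*5^1=- 10/9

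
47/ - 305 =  - 1 + 258/305 = - 0.15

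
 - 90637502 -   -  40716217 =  - 49921285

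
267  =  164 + 103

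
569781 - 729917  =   - 160136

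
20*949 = 18980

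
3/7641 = 1/2547 = 0.00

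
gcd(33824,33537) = 7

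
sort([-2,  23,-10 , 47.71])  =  [-10,-2, 23 , 47.71 ] 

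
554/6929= 554/6929 = 0.08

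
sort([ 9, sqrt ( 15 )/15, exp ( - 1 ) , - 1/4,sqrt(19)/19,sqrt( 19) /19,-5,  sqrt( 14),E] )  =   [-5,-1/4 , sqrt( 19)/19,sqrt ( 19)/19,sqrt( 15)/15,exp( - 1), E,sqrt (14),9 ]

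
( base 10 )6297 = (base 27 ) 8H6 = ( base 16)1899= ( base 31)6h4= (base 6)45053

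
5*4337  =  21685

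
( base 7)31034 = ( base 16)1d93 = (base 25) c2l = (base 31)7r7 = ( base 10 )7571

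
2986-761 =2225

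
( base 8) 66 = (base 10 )54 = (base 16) 36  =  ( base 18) 30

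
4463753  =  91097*49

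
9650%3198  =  56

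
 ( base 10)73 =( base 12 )61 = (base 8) 111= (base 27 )2J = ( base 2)1001001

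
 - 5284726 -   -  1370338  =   - 3914388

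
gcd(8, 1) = 1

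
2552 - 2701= - 149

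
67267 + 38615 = 105882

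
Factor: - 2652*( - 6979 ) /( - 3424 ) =- 2^(  -  3 )*3^1 * 7^1*13^1*17^1*107^(- 1)*997^1 = -  4627077/856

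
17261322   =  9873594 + 7387728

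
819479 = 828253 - 8774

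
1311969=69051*19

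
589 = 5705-5116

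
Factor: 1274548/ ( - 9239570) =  - 2^1*5^(-1) * 11^1 *83^1*199^( - 1 )*349^1*4643^(-1)  =  - 637274/4619785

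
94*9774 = 918756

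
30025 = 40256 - 10231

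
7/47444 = 7/47444 = 0.00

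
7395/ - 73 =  - 102 + 51/73 = -101.30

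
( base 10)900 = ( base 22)1IK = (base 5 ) 12100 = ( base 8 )1604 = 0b1110000100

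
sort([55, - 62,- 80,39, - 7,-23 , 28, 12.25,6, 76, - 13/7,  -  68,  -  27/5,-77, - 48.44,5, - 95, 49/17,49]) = [ -95,-80 ,-77,  -  68, - 62, - 48.44,-23, - 7, - 27/5,-13/7, 49/17, 5,6,12.25,  28,39, 49 , 55, 76 ]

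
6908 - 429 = 6479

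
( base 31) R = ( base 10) 27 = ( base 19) 18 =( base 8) 33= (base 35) R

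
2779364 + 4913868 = 7693232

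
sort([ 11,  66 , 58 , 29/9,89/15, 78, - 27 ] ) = [-27,29/9,  89/15,11,58,66,78 ] 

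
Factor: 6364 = 2^2*37^1*43^1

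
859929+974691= 1834620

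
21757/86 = 21757/86=252.99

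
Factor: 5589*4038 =22568382 = 2^1*3^6*23^1*673^1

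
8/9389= 8/9389 = 0.00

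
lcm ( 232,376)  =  10904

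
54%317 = 54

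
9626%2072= 1338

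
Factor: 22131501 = 3^1*7^1*17^1*47^1*1319^1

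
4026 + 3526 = 7552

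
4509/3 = 1503 = 1503.00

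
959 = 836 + 123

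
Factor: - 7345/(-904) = 65/8 = 2^(-3 )*5^1*13^1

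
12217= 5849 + 6368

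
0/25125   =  0  =  0.00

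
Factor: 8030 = 2^1*5^1*11^1*73^1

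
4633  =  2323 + 2310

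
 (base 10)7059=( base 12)4103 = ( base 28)903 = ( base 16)1b93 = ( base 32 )6SJ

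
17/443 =17/443 = 0.04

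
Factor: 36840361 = 36840361^1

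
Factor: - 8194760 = - 2^3 * 5^1 * 7^2 *37^1*113^1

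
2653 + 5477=8130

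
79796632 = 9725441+70071191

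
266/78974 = 19/5641 =0.00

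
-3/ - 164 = 3/164 = 0.02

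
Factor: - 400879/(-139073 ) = 11^( - 1)*47^( - 1) * 269^( - 1)*311^1*1289^1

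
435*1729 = 752115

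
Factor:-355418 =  - 2^1*7^1*53^1* 479^1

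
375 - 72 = 303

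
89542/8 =11192  +  3/4 = 11192.75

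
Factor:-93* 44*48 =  - 2^6*3^2*11^1*31^1 = - 196416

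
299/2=149 + 1/2 = 149.50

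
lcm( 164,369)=1476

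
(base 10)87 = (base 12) 73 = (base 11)7A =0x57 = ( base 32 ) 2N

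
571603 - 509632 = 61971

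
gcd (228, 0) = 228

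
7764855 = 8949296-1184441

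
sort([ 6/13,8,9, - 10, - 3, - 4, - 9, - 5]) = [ - 10, - 9,-5, - 4, - 3,  6/13, 8,9]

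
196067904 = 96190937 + 99876967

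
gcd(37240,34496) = 392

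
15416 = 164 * 94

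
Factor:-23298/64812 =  -353/982=-2^( - 1)*353^1*491^ ( - 1)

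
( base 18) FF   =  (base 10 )285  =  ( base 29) 9o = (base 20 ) e5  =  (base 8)435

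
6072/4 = 1518 = 1518.00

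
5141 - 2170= 2971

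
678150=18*37675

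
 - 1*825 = -825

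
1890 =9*210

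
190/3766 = 95/1883= 0.05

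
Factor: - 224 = - 2^5 *7^1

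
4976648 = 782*6364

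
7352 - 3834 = 3518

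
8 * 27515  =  220120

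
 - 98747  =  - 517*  191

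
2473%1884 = 589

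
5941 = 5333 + 608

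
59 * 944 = 55696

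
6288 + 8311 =14599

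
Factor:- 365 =-5^1*73^1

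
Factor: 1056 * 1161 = 2^5*3^4*11^1*43^1 = 1226016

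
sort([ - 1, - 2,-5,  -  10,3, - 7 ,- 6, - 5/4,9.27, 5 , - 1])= [ - 10, - 7, - 6, - 5, - 2,- 5/4, - 1, - 1, 3,5,9.27 ] 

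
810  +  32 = 842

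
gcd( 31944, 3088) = 8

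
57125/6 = 57125/6=   9520.83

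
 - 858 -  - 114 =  - 744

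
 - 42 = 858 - 900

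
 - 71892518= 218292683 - 290185201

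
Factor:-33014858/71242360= - 2^( - 2)*5^ ( - 1) *7^(-1)*71^1*232499^1*254437^ (-1 ) = - 16507429/35621180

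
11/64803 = 11/64803 = 0.00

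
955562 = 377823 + 577739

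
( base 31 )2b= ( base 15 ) 4d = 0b1001001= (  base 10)73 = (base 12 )61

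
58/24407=58/24407= 0.00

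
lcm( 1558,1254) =51414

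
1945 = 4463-2518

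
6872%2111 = 539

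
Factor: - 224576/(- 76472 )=232/79=2^3*29^1 *79^( - 1 ) 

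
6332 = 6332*1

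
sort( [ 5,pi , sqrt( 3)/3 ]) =[ sqrt( 3)/3,pi, 5] 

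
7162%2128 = 778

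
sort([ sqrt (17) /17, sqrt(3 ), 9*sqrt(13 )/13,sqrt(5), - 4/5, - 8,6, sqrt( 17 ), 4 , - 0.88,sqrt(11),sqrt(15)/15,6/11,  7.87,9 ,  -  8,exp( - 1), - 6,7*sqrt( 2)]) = [  -  8, - 8, - 6, - 0.88, - 4/5,sqrt ( 17)/17,sqrt( 15 )/15,  exp( - 1),6/11,sqrt( 3 ),sqrt ( 5),9*sqrt ( 13) /13,  sqrt( 11),  4,  sqrt(17),6, 7.87,9,7 * sqrt ( 2)]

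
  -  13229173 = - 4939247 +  - 8289926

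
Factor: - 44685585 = -3^2 * 5^1*7^1*127^1*1117^1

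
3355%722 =467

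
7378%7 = 0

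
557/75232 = 557/75232 = 0.01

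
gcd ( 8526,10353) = 609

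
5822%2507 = 808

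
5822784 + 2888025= 8710809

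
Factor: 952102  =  2^1* 17^1*41^1*683^1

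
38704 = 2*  19352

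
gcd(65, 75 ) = 5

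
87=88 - 1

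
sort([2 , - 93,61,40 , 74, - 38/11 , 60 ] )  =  [ - 93, - 38/11,2 , 40,60,61,74]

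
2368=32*74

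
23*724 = 16652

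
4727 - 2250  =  2477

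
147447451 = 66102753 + 81344698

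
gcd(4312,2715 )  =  1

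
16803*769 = 12921507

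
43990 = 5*8798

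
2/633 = 2/633 = 0.00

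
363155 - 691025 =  - 327870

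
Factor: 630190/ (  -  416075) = - 674/445 = - 2^1*5^(-1) * 89^( - 1)*337^1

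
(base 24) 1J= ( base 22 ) 1L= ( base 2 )101011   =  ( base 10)43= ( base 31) 1c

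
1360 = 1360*1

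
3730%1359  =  1012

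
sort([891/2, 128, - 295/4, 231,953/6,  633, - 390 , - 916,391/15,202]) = [ - 916, - 390 , - 295/4,391/15,  128,953/6,  202, 231,  891/2, 633 ]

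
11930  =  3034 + 8896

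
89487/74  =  89487/74=1209.28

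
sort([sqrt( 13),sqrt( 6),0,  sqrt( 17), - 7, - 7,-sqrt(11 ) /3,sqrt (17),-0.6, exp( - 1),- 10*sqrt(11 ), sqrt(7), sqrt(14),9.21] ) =[  -  10*sqrt( 11 ), - 7, - 7, - sqrt( 11)/3, -0.6, 0,exp( - 1),sqrt(6 ),sqrt(7), sqrt( 13 ), sqrt( 14 ),sqrt(17) , sqrt( 17), 9.21]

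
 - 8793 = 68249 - 77042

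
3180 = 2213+967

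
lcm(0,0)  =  0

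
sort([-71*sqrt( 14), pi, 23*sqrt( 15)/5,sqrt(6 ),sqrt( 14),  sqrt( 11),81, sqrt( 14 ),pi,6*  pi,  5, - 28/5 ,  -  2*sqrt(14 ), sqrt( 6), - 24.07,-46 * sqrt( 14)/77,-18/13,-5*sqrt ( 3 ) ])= [ - 71*sqrt( 14), - 24.07, - 5*sqrt(3),  -  2*sqrt( 14),  -  28/5, - 46*sqrt(14 )/77 ,-18/13,sqrt(6),sqrt(6), pi, pi, sqrt( 11),sqrt (14),  sqrt( 14),  5,23*sqrt( 15)/5 , 6 * pi,  81 ] 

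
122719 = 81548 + 41171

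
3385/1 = 3385 = 3385.00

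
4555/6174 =4555/6174 = 0.74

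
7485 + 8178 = 15663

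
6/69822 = 1/11637 = 0.00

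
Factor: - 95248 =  - 2^4 * 5953^1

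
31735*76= 2411860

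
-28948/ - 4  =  7237  +  0/1 = 7237.00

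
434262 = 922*471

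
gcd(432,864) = 432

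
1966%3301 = 1966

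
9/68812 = 9/68812 = 0.00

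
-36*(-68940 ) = 2481840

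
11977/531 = 203/9 = 22.56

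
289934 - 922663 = -632729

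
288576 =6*48096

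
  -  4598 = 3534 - 8132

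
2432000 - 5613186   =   - 3181186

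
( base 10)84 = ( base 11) 77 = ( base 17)4g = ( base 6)220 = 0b1010100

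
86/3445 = 86/3445 = 0.02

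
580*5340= 3097200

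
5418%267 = 78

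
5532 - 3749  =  1783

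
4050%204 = 174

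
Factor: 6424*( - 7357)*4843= -2^3*7^1*11^1*29^1*73^1*167^1*1051^1 = - 228886805224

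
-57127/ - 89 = 57127/89 = 641.88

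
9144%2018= 1072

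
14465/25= 578+3/5 =578.60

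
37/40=37/40 = 0.93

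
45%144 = 45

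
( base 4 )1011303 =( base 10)4467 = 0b1000101110011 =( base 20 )B37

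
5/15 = 1/3 = 0.33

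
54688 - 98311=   - 43623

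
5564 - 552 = 5012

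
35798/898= 39 + 388/449 = 39.86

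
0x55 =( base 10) 85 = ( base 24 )3D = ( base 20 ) 45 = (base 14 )61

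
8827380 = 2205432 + 6621948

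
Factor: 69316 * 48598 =3368618968  =  2^3*11^1*13^1* 31^1*43^1*47^2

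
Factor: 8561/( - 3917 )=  - 7^1*1223^1* 3917^( - 1) 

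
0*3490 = 0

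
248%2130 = 248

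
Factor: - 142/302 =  - 71^1 * 151^( -1) = - 71/151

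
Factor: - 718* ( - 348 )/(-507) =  - 83288/169  =  -2^3 * 13^(  -  2)*29^1 *359^1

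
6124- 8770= - 2646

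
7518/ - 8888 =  - 1+685/4444 = - 0.85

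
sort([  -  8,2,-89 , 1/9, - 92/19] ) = [ - 89 , - 8, - 92/19,1/9, 2]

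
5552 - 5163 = 389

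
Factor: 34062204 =2^2 * 3^1*11^1*83^1*3109^1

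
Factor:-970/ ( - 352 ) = 2^( - 4)*5^1*11^( - 1) * 97^1 = 485/176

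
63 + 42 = 105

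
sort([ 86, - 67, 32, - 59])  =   [ - 67, - 59,32, 86] 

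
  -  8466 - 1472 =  - 9938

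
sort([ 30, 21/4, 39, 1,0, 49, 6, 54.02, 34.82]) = [ 0,1,  21/4 , 6, 30, 34.82,39, 49, 54.02 ]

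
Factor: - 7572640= - 2^5*5^1*19^1*47^1*53^1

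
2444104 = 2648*923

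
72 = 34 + 38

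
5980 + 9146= 15126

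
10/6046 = 5/3023=0.00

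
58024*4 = 232096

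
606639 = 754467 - 147828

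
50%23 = 4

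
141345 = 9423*15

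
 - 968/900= - 2 + 208/225 =- 1.08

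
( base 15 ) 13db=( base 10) 4256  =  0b1000010100000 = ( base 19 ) bf0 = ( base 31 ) 4d9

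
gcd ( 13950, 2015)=155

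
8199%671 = 147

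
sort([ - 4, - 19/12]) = [ - 4,-19/12] 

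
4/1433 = 4/1433 = 0.00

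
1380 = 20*69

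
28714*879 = 25239606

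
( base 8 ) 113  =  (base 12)63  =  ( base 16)4B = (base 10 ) 75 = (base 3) 2210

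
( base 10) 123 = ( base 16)7B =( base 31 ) 3U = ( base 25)4n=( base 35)3I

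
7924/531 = 14 + 490/531 =14.92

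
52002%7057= 2603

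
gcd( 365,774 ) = 1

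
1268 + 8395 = 9663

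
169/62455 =169/62455= 0.00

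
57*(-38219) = - 2178483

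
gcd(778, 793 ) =1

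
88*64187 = 5648456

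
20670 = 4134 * 5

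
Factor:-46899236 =-2^2*11724809^1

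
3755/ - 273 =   -  14 + 67/273 = - 13.75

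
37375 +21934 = 59309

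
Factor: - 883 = -883^1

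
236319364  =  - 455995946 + 692315310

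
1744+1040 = 2784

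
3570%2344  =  1226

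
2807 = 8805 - 5998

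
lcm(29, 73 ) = 2117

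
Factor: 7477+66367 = 73844 = 2^2*18461^1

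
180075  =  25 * 7203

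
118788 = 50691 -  - 68097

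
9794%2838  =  1280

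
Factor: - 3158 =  - 2^1*1579^1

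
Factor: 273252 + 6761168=2^2*5^1*547^1*643^1 = 7034420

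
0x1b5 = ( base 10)437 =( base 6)2005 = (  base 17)18C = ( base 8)665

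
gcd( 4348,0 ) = 4348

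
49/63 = 7/9 = 0.78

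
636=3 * 212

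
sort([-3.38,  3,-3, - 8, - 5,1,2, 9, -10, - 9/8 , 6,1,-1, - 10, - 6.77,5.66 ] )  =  [ - 10,- 10, - 8,- 6.77, - 5, - 3.38, - 3, - 9/8, - 1,  1,1, 2,3, 5.66,6, 9 ]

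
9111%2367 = 2010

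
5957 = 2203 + 3754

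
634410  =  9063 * 70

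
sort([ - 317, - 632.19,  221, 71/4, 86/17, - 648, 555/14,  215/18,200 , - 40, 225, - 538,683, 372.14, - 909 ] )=[ - 909, - 648, - 632.19, - 538,- 317,-40,86/17, 215/18,71/4 , 555/14, 200,  221,225, 372.14,683 ]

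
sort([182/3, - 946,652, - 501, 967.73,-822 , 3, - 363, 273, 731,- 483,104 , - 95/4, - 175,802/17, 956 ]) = [ - 946, - 822 , - 501, - 483,  -  363, -175 ,- 95/4,3,802/17,182/3,104 , 273,652, 731,956,  967.73] 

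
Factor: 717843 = 3^1*7^1*34183^1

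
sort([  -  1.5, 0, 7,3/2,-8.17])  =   [ - 8.17, - 1.5, 0, 3/2, 7] 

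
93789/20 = 4689+9/20 =4689.45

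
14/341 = 14/341=0.04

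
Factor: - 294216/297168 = - 299/302 = - 2^( - 1)*13^1*23^1*151^ ( - 1 ) 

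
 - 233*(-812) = 189196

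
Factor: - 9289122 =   -  2^1*3^1*1548187^1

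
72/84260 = 18/21065=0.00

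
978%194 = 8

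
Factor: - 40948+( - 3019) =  - 43967=- 7^1*11^1*571^1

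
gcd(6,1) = 1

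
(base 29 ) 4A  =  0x7E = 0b1111110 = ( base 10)126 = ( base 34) 3o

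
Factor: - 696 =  - 2^3 * 3^1 * 29^1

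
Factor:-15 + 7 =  - 8=- 2^3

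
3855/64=3855/64 = 60.23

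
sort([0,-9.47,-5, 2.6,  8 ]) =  [-9.47, - 5,  0,2.6 , 8 ] 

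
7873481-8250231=-376750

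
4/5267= 4/5267 =0.00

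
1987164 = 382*5202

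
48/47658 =8/7943 =0.00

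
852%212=4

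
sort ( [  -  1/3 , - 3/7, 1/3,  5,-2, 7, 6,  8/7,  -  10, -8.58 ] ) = [ - 10, - 8.58, -2, - 3/7,-1/3, 1/3, 8/7,5,6,7]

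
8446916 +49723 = 8496639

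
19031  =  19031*1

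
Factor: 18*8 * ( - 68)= -9792 = - 2^6*3^2 * 17^1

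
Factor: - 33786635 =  -5^1*6757327^1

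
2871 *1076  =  3089196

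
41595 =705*59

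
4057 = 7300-3243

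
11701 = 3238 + 8463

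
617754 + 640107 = 1257861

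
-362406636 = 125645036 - 488051672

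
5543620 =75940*73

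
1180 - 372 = 808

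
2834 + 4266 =7100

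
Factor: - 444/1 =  - 2^2*3^1* 37^1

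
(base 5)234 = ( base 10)69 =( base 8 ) 105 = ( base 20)39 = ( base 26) 2h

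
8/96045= 8/96045= 0.00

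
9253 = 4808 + 4445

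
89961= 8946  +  81015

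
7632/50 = 3816/25=152.64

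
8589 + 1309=9898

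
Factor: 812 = 2^2*7^1*29^1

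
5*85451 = 427255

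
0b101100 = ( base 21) 22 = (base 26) 1i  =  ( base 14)32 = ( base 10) 44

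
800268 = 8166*98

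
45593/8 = 45593/8 = 5699.12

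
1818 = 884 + 934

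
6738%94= 64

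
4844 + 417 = 5261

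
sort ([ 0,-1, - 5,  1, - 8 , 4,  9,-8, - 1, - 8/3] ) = [ - 8,  -  8,- 5, - 8/3 , - 1, - 1, 0,1, 4,9]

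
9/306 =1/34= 0.03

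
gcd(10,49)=1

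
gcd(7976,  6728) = 8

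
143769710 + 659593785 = 803363495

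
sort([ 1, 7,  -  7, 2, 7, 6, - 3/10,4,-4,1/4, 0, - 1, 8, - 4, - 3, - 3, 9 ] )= [ - 7, - 4, - 4, - 3,- 3, - 1,-3/10, 0, 1/4 , 1, 2, 4, 6,  7, 7, 8, 9 ] 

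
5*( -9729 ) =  - 48645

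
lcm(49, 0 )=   0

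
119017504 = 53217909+65799595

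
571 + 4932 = 5503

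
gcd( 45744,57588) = 12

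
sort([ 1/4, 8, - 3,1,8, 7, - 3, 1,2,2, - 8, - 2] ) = [- 8, - 3, - 3,-2,1/4,1,1,2, 2 , 7, 8,8]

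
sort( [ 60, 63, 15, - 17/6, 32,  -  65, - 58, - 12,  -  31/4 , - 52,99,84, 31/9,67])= [-65,-58, - 52 , - 12, - 31/4,-17/6 , 31/9,15, 32,60, 63, 67, 84, 99] 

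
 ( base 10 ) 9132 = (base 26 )dd6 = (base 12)5350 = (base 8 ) 21654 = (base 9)13466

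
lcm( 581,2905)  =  2905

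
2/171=2/171 = 0.01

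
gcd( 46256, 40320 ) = 112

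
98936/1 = 98936= 98936.00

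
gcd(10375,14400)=25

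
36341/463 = 78 + 227/463 = 78.49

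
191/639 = 191/639 = 0.30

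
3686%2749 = 937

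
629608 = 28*22486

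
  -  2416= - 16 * 151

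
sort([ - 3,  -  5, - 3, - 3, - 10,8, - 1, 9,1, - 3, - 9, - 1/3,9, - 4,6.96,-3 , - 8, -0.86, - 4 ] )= [ - 10, - 9, - 8, - 5,-4, - 4, - 3, - 3, - 3, - 3,-3, - 1,-0.86, - 1/3,  1, 6.96, 8, 9, 9]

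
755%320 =115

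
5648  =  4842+806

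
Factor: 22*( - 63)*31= - 2^1*3^2*7^1*11^1*31^1 = - 42966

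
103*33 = 3399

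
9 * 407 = 3663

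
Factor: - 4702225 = - 5^2*11^1*17099^1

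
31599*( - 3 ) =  - 94797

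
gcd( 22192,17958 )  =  146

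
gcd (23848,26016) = 2168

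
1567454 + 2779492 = 4346946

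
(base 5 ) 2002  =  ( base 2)11111100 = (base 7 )510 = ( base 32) 7s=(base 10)252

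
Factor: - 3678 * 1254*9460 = -2^4*3^2 * 5^1 * 11^2*19^1 * 43^1*613^1 = - 43631525520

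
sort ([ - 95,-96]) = [ - 96,-95]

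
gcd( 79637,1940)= 97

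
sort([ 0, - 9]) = [ - 9, 0]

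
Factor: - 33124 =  - 2^2*7^2 * 13^2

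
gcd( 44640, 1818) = 18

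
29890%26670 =3220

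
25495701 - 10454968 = 15040733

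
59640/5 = 11928=11928.00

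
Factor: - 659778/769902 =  - 683/797 = - 683^1*797^(-1 )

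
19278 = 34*567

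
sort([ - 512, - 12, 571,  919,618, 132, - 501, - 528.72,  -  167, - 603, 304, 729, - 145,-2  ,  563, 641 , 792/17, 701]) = [ - 603, - 528.72, - 512, - 501 , - 167, - 145, - 12, - 2,792/17,132, 304,563, 571,618,641, 701,729,  919] 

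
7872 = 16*492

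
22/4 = 5 + 1/2 = 5.50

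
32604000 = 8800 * 3705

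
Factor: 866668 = 2^2*11^1 * 19697^1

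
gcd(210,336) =42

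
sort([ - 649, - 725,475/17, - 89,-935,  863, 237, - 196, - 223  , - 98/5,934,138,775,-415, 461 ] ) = [ - 935 , - 725, - 649, - 415,- 223,  -  196, - 89, - 98/5, 475/17,  138, 237, 461, 775 , 863, 934] 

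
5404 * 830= 4485320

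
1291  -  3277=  - 1986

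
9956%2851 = 1403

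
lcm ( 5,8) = 40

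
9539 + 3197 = 12736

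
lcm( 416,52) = 416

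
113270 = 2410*47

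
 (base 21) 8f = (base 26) 71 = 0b10110111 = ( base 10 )183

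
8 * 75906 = 607248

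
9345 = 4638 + 4707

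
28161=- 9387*( -3)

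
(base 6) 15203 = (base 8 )4623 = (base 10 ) 2451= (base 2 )100110010011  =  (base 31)2h2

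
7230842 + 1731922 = 8962764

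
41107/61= 673+54/61=   673.89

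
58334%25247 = 7840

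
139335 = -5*( - 27867) 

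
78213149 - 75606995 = 2606154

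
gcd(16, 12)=4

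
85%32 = 21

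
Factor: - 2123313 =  - 3^1*127^1*5573^1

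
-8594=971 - 9565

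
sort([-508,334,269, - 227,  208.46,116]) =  [ - 508, - 227,116,208.46,269,  334 ] 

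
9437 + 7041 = 16478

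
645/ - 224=  -  3 + 27/224= - 2.88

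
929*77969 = 72433201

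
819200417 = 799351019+19849398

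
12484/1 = 12484 = 12484.00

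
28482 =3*9494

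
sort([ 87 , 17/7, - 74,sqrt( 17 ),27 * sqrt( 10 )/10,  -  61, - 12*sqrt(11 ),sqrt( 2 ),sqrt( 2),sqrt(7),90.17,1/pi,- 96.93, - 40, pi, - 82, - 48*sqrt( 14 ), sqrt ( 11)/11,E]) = [ - 48*sqrt ( 14), - 96.93, - 82,-74, - 61, -40, - 12*sqrt(11),  sqrt(11) /11, 1/pi, sqrt(2 ) , sqrt(2 ),  17/7,sqrt(7), E,pi, sqrt( 17),27*sqrt(10)/10, 87,90.17]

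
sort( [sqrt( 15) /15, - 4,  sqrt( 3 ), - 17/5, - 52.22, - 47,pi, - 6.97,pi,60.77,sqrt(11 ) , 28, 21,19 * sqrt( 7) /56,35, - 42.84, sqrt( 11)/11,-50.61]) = [ - 52.22, - 50.61,-47 , - 42.84, - 6.97, - 4, - 17/5, sqrt( 15)/15,sqrt(11 )/11,19*sqrt( 7 ) /56,sqrt( 3), pi , pi,sqrt( 11),21,28,  35,60.77]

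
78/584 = 39/292 = 0.13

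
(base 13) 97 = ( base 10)124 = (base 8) 174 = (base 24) 54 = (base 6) 324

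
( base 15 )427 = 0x3a9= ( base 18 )2g1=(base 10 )937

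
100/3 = 100/3=33.33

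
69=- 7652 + 7721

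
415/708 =415/708 = 0.59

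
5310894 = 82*64767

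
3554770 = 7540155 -3985385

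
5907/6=984 + 1/2 = 984.50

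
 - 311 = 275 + - 586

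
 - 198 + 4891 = 4693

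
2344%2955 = 2344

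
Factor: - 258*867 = -2^1*3^2*17^2 * 43^1 = - 223686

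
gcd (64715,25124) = 1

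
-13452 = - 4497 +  - 8955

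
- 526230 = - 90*5847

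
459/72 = 51/8 = 6.38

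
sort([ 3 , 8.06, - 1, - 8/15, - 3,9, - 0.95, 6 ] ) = [-3, - 1, - 0.95, - 8/15, 3, 6,8.06, 9] 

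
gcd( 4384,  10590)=2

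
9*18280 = 164520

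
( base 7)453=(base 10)234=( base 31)7H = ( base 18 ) d0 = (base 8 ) 352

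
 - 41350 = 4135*( - 10) 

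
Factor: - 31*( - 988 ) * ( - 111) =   -  3399708  =  -  2^2*3^1*13^1*19^1*31^1*37^1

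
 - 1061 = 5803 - 6864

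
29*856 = 24824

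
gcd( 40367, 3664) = 1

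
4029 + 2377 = 6406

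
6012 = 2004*3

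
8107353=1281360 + 6825993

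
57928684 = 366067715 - 308139031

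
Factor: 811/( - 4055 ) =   -  1/5  =  -  5^(-1 )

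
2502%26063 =2502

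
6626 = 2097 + 4529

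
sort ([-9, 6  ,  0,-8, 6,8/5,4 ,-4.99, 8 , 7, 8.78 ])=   [ - 9,  -  8,- 4.99 , 0, 8/5, 4, 6,  6, 7, 8, 8.78] 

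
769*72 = 55368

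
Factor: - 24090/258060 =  - 2^ ( - 1 )*17^( - 1)*23^ ( - 1)*73^1 = - 73/782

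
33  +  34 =67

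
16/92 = 4/23 = 0.17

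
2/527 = 2/527 = 0.00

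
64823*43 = 2787389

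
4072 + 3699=7771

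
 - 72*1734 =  - 124848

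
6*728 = 4368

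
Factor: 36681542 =2^1  *  1153^1*15907^1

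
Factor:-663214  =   - 2^1*19^1*31^1*563^1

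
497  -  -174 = 671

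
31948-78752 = - 46804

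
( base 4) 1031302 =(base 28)69M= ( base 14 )1b58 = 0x1372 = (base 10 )4978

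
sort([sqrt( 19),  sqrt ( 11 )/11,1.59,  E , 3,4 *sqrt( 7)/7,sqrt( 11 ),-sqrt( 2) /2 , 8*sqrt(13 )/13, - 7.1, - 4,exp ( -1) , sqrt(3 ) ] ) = [ - 7.1, - 4, - sqrt ( 2) /2, sqrt( 11)/11, exp( - 1),4*sqrt( 7)/7,1.59, sqrt(3),8*sqrt( 13)/13,E , 3 , sqrt( 11), sqrt(19) ] 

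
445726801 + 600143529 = 1045870330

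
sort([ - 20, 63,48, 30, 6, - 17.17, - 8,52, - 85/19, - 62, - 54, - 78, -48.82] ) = [ - 78, - 62,-54, - 48.82 , - 20, - 17.17, - 8, - 85/19, 6,30,48, 52, 63]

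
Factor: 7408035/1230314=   2^( - 1 )*3^2 * 5^1*263^(  -  1 )*2339^ (-1) *164623^1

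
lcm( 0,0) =0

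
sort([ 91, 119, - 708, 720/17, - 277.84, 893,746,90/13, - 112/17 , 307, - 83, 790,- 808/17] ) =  [ - 708, - 277.84,  -  83, - 808/17,-112/17,90/13,720/17, 91, 119, 307, 746 , 790, 893 ]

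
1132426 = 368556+763870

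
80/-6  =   - 40/3 = - 13.33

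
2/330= 1/165= 0.01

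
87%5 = 2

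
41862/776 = 53 + 367/388 =53.95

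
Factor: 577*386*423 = 94211406 = 2^1*3^2 *47^1*193^1*577^1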